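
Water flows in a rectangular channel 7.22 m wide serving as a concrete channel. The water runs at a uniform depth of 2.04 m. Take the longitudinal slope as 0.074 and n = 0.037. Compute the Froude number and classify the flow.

supercritical

Flow area A = b·y = 7.22 × 2.04 = 14.73 m². Wetted perimeter P = b + 2y = 7.22 + 2×2.04 = 11.3 m.
Hydraulic radius R = A/P = 14.73/11.3 = 1.303 m.
V = (1/n) R^(2/3) √S = (1/0.037) × 1.303^(2/3) × √0.074 = 8.773 m/s. Hydraulic depth D_h = A/T = 14.73/7.22 = 2.04 m.
Froude number Fr = V/√(g·D_h) = 8.773/√(9.81×2.04) = 1.96, which is greater than 1, so the flow is supercritical.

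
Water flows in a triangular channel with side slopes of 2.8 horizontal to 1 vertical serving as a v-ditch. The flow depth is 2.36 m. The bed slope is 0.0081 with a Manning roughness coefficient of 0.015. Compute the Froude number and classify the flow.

For a triangular section with side slope z = 2.8: A = zy² = 2.8×2.36² = 15.59 m²; P = 2y√(1+z²) = 2×2.36×2.973 = 14.03 m.
Hydraulic radius R = A/P = 15.59/14.03 = 1.111 m.
V = (1/n) R^(2/3) √S = (1/0.015) × 1.111^(2/3) × √0.0081 = 6.437 m/s. Hydraulic depth D_h = A/T = 15.59/13.22 = 1.18 m.
Froude number Fr = V/√(g·D_h) = 6.437/√(9.81×1.18) = 1.89, which is greater than 1, so the flow is supercritical.

supercritical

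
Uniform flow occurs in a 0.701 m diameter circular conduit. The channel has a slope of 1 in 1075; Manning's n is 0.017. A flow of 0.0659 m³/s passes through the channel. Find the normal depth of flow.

y_n = 0.265 m

Manning's equation rearranged: A R^(2/3) = nQ / (1·√S) = 0.017 × 0.0659 / (√0.0009302) = 0.03673.
Try y = 0.193 m: A R^(2/3) = 0.02002 — low.
Try y = 0.32 m: A R^(2/3) = 0.05163 — high.
Try y = 0.265 m: A R^(2/3) = 0.03671 — ≈ 0.03673.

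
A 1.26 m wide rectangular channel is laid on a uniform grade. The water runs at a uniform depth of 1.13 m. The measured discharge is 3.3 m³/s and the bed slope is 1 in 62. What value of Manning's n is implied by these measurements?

n = 0.03

Flow area A = b·y = 1.26 × 1.13 = 1.424 m². Wetted perimeter P = b + 2y = 1.26 + 2×1.13 = 3.52 m.
Hydraulic radius R = A/P = 1.424/3.52 = 0.4045 m.
Rearranging Manning's equation: n = (1/Q) A R^(2/3) S^(1/2) = (1/3.3) × 1.424 × 0.4045^(2/3) × √0.01613 = 0.03.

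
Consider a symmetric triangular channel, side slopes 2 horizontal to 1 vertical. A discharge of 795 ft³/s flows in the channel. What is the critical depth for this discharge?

y_c = 6.29 ft

At critical depth, Q² T / (g A³) = 1, i.e. A³/T = Q²/g = 795²/32.2 = 19630.
Try y = 4.4 ft: A³/T = 3298 — low.
Try y = 7.78 ft: A³/T = 57010 — high.
Try y = 6.29 ft: A³/T = 19690 — ≈ 19630.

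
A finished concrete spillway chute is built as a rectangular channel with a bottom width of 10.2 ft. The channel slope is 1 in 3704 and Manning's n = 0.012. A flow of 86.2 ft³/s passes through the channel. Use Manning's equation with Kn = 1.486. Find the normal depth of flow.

y_n = 2.8 ft

Manning's equation rearranged: A R^(2/3) = nQ / (1.486·√S) = 0.012 × 86.2 / (1.486 × √0.00027) = 42.36.
Trying y = 2.18 ft: A R^(2/3) = 29.49 — low.
Trying y = 2.8 ft: A R^(2/3) = 42.38 — close enough.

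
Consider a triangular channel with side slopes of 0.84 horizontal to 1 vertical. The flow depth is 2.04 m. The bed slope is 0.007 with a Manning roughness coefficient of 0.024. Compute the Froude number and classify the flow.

subcritical

For a triangular section with side slope z = 0.84: A = zy² = 0.84×2.04² = 3.496 m²; P = 2y√(1+z²) = 2×2.04×1.306 = 5.328 m.
Hydraulic radius R = A/P = 3.496/5.328 = 0.6561 m.
V = (1/n) R^(2/3) √S = (1/0.024) × 0.6561^(2/3) × √0.007 = 2.632 m/s. Hydraulic depth D_h = A/T = 3.496/3.427 = 1.02 m.
Froude number Fr = V/√(g·D_h) = 2.632/√(9.81×1.02) = 0.832, which is less than 1, so the flow is subcritical.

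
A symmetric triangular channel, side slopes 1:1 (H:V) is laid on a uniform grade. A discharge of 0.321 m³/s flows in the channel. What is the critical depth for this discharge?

At critical depth, Q² T / (g A³) = 1, i.e. A³/T = Q²/g = 0.321²/9.81 = 0.0105.
At y = 0.384 m: A³/T = 0.004175 — short.
At y = 0.462 m: A³/T = 0.01052 — ≈ 0.0105.

y_c = 0.462 m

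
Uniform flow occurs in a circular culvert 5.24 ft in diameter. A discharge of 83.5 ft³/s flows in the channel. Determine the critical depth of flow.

y_c = 2.55 ft

At critical depth, Q² T / (g A³) = 1, i.e. A³/T = Q²/g = 83.5²/32.2 = 216.5.
Trying y = 1.77 ft: A³/T = 53.09 — low.
Trying y = 2.99 ft: A³/T = 396.3 — high.
Trying y = 2.55 ft: A³/T = 215.7 — matches.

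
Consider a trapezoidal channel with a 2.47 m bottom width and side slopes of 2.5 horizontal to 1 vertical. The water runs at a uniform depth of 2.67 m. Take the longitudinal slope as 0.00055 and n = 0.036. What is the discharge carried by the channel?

With bottom width b = 2.47 m and side slope z = 2.5: A = (b + zy)y = (2.47 + 2.5×2.67)×2.67 = 24.42 m²; P = b + 2y√(1+z²) = 2.47 + 2×2.67×2.693 = 16.85 m.
Hydraulic radius R = A/P = 24.42/16.85 = 1.449 m.
Manning's equation: Q = (1/n) A R^(2/3) S^(1/2) = (1/0.036) × 24.42 × 1.449^(2/3) × 0.00055^(1/2) = 20.4 m³/s.

Q = 20.4 m³/s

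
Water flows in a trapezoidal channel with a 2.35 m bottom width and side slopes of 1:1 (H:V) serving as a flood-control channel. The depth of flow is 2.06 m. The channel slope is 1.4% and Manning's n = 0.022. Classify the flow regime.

With bottom width b = 2.35 m and side slope z = 1: A = (b + zy)y = (2.35 + 1×2.06)×2.06 = 9.085 m²; P = b + 2y√(1+z²) = 2.35 + 2×2.06×1.414 = 8.177 m.
Hydraulic radius R = A/P = 9.085/8.177 = 1.111 m.
V = (1/n) R^(2/3) √S = (1/0.022) × 1.111^(2/3) × √0.014 = 5.769 m/s. Hydraulic depth D_h = A/T = 9.085/6.47 = 1.404 m.
Froude number Fr = V/√(g·D_h) = 5.769/√(9.81×1.404) = 1.55, which is greater than 1, so the flow is supercritical.

supercritical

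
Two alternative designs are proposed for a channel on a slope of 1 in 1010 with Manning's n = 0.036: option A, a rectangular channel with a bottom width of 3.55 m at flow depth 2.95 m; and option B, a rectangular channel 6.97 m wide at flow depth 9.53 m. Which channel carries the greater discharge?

Channel A: Flow area A = b·y = 3.55 × 2.95 = 10.47 m². Wetted perimeter P = b + 2y = 3.55 + 2×2.95 = 9.45 m. Hydraulic radius R = A/P = 10.47/9.45 = 1.108 m. Q_A = (1/0.036)·10.47·1.108^(2/3)·√0.0009901 = 9.802 m³/s.
Channel B: Flow area A = b·y = 6.97 × 9.53 = 66.42 m². Wetted perimeter P = b + 2y = 6.97 + 2×9.53 = 26.03 m. Hydraulic radius R = A/P = 66.42/26.03 = 2.552 m. Q_B = (1/0.036)·66.42·2.552^(2/3)·√0.0009901 = 108.4 m³/s.
Q_A = 9.802 m³/s vs Q_B = 108.4 m³/s, so channel B carries more.

channel B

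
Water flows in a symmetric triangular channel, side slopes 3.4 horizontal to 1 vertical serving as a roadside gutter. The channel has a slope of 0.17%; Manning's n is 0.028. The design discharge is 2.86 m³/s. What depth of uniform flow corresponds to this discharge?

Manning's equation rearranged: A R^(2/3) = nQ / (1·√S) = 0.028 × 2.86 / (√0.0017) = 1.942.
Try y = 0.675 m: A R^(2/3) = 0.7305 — short.
Try y = 0.974 m: A R^(2/3) = 1.942 — close enough.

y_n = 0.974 m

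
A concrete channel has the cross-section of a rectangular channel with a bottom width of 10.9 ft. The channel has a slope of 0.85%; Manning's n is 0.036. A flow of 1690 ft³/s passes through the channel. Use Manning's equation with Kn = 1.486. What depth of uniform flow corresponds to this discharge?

y_n = 16 ft

Manning's equation rearranged: A R^(2/3) = nQ / (1.486·√S) = 0.036 × 1690 / (1.486 × √0.0085) = 444.1.
Try y = 20.1 ft: A R^(2/3) = 578.2 — too large.
Try y = 11.1 ft: A R^(2/3) = 287.1 — too small.
Try y = 16 ft: A R^(2/3) = 444.2 — matches.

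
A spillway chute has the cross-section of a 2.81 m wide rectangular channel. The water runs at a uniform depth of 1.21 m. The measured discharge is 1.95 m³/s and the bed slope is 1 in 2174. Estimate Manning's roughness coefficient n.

n = 0.0281

Flow area A = b·y = 2.81 × 1.21 = 3.4 m². Wetted perimeter P = b + 2y = 2.81 + 2×1.21 = 5.23 m.
Hydraulic radius R = A/P = 3.4/5.23 = 0.6501 m.
Rearranging Manning's equation: n = (1/Q) A R^(2/3) S^(1/2) = (1/1.95) × 3.4 × 0.6501^(2/3) × √0.00046 = 0.0281.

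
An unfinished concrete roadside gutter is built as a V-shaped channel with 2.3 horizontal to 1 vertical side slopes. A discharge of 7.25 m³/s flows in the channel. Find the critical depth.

y_c = 1.15 m

At critical depth, Q² T / (g A³) = 1, i.e. A³/T = Q²/g = 7.25²/9.81 = 5.358.
At y = 0.999 m: A³/T = 2.632 — too small.
At y = 1.35 m: A³/T = 11.86 — too large.
At y = 1.15 m: A³/T = 5.32 — ≈ 5.358.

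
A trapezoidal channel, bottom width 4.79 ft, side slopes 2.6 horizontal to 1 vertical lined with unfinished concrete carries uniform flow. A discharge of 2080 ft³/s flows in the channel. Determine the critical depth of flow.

y_c = 7.45 ft

At critical depth, Q² T / (g A³) = 1, i.e. A³/T = Q²/g = 2080²/32.2 = 134400.
Try y = 5.91 ft: A³/T = 47590 — short.
Try y = 7.45 ft: A³/T = 134000 — ≈ 134400.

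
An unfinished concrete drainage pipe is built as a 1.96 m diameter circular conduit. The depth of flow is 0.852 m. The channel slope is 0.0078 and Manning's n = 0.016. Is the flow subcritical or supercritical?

For a circular section of diameter D = 1.96 m at depth y = 0.852 m, the central angle is θ = 2 arccos(1 − 2y/D) = 2.88 rad. Then A = (D²/8)(θ − sin θ) = 1.258 m² and P = Dθ/2 = 2.822 m.
Hydraulic radius R = A/P = 1.258/2.822 = 0.4459 m.
V = (1/n) R^(2/3) √S = (1/0.016) × 0.4459^(2/3) × √0.0078 = 3.222 m/s. Hydraulic depth D_h = A/T = 1.258/1.943 = 0.6476 m.
Froude number Fr = V/√(g·D_h) = 3.222/√(9.81×0.6476) = 1.28, which is greater than 1, so the flow is supercritical.

supercritical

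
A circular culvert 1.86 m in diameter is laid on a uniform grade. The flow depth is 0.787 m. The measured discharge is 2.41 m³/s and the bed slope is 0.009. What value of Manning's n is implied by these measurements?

For a circular section of diameter D = 1.86 m at depth y = 0.787 m, the central angle is θ = 2 arccos(1 − 2y/D) = 2.833 rad. Then A = (D²/8)(θ − sin θ) = 1.094 m² and P = Dθ/2 = 2.635 m.
Hydraulic radius R = A/P = 1.094/2.635 = 0.4151 m.
Rearranging Manning's equation: n = (1/Q) A R^(2/3) S^(1/2) = (1/2.41) × 1.094 × 0.4151^(2/3) × √0.009 = 0.024.

n = 0.024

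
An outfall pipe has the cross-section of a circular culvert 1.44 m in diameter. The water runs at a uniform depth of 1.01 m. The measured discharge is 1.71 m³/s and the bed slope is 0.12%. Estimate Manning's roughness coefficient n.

For a circular section of diameter D = 1.44 m at depth y = 1.01 m, the central angle is θ = 2 arccos(1 − 2y/D) = 3.971 rad. Then A = (D²/8)(θ − sin θ) = 1.22 m² and P = Dθ/2 = 2.859 m.
Hydraulic radius R = A/P = 1.22/2.859 = 0.4268 m.
Rearranging Manning's equation: n = (1/Q) A R^(2/3) S^(1/2) = (1/1.71) × 1.22 × 0.4268^(2/3) × √0.0012 = 0.014.

n = 0.014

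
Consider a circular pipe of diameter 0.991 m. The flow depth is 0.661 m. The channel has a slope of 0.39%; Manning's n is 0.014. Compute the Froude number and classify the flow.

For a circular section of diameter D = 0.991 m at depth y = 0.661 m, the central angle is θ = 2 arccos(1 − 2y/D) = 3.823 rad. Then A = (D²/8)(θ − sin θ) = 0.5466 m² and P = Dθ/2 = 1.894 m.
Hydraulic radius R = A/P = 0.5466/1.894 = 0.2886 m.
V = (1/n) R^(2/3) √S = (1/0.014) × 0.2886^(2/3) × √0.0039 = 1.948 m/s. Hydraulic depth D_h = A/T = 0.5466/0.9341 = 0.5851 m.
Froude number Fr = V/√(g·D_h) = 1.948/√(9.81×0.5851) = 0.813, which is less than 1, so the flow is subcritical.

subcritical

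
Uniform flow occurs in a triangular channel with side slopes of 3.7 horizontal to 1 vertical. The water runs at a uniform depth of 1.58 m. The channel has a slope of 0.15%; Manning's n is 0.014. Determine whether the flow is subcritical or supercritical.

subcritical

For a triangular section with side slope z = 3.7: A = zy² = 3.7×1.58² = 9.237 m²; P = 2y√(1+z²) = 2×1.58×3.833 = 12.11 m.
Hydraulic radius R = A/P = 9.237/12.11 = 0.7626 m.
V = (1/n) R^(2/3) √S = (1/0.014) × 0.7626^(2/3) × √0.0015 = 2.309 m/s. Hydraulic depth D_h = A/T = 9.237/11.69 = 0.79 m.
Froude number Fr = V/√(g·D_h) = 2.309/√(9.81×0.79) = 0.829, which is less than 1, so the flow is subcritical.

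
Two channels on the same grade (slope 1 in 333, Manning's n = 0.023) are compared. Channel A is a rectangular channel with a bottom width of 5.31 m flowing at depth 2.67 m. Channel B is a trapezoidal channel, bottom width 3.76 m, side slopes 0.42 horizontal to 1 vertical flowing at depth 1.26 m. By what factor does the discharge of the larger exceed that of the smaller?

Channel A: Flow area A = b·y = 5.31 × 2.67 = 14.18 m². Wetted perimeter P = b + 2y = 5.31 + 2×2.67 = 10.65 m. Hydraulic radius R = A/P = 14.18/10.65 = 1.331 m. Q_A = (1/0.023)·14.18·1.331^(2/3)·√0.003003 = 40.88 m³/s.
Channel B: With bottom width b = 3.76 m and side slope z = 0.42: A = (b + zy)y = (3.76 + 0.42×1.26)×1.26 = 5.404 m²; P = b + 2y√(1+z²) = 3.76 + 2×1.26×1.085 = 6.493 m. Hydraulic radius R = A/P = 5.404/6.493 = 0.8323 m. Q_B = (1/0.023)·5.404·0.8323^(2/3)·√0.003003 = 11.39 m³/s.
The larger discharge is 40.88 m³/s and the smaller is 11.39 m³/s; the ratio is 3.59.

3.59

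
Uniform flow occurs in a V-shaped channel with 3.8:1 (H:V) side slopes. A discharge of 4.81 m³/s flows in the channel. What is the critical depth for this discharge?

At critical depth, Q² T / (g A³) = 1, i.e. A³/T = Q²/g = 4.81²/9.81 = 2.358.
At y = 0.889 m: A³/T = 4.009 — high.
At y = 0.799 m: A³/T = 2.351 — matches.

y_c = 0.799 m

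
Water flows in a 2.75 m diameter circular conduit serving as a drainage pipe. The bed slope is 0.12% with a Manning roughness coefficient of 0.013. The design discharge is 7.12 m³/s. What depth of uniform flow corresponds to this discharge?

y_n = 1.5 m

Manning's equation rearranged: A R^(2/3) = nQ / (1·√S) = 0.013 × 7.12 / (√0.0012) = 2.672.
Try y = 1.27 m: A R^(2/3) = 2.017 — low.
Try y = 1.5 m: A R^(2/3) = 2.674 — matches.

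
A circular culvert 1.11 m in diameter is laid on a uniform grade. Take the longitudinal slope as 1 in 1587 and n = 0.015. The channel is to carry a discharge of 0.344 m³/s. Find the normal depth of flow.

Manning's equation rearranged: A R^(2/3) = nQ / (1·√S) = 0.015 × 0.344 / (√0.0006301) = 0.2056.
Trying y = 0.619 m: A R^(2/3) = 0.2466 — too large.
Trying y = 0.422 m: A R^(2/3) = 0.1263 — too small.
Trying y = 0.555 m: A R^(2/3) = 0.2058 — ≈ 0.2056.

y_n = 0.555 m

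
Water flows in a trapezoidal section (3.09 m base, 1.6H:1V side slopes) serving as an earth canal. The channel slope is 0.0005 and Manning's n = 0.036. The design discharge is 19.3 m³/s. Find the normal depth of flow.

y_n = 2.92 m

Manning's equation rearranged: A R^(2/3) = nQ / (1·√S) = 0.036 × 19.3 / (√0.0005) = 31.07.
Trying y = 2.55 m: A R^(2/3) = 23.3 — short.
Trying y = 3.39 m: A R^(2/3) = 42.98 — over.
Trying y = 2.92 m: A R^(2/3) = 31.09 — matches.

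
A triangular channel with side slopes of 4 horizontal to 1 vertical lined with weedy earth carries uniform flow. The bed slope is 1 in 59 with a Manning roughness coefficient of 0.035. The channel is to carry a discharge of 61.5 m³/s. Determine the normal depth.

Manning's equation rearranged: A R^(2/3) = nQ / (1·√S) = 0.035 × 61.5 / (√0.01695) = 16.53.
Trying y = 2.51 m: A R^(2/3) = 28.73 — too large.
Trying y = 1.52 m: A R^(2/3) = 7.542 — too small.
Trying y = 2.04 m: A R^(2/3) = 16.53 — matches.

y_n = 2.04 m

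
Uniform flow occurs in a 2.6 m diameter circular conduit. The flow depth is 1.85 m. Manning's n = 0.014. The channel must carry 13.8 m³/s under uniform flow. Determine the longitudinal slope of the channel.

For a circular section of diameter D = 2.6 m at depth y = 1.85 m, the central angle is θ = 2 arccos(1 − 2y/D) = 4.015 rad. Then A = (D²/8)(θ − sin θ) = 4.041 m² and P = Dθ/2 = 5.22 m.
Hydraulic radius R = A/P = 4.041/5.22 = 0.7741 m.
From Manning's equation, S = [nQ / (1 A R^(2/3))]² = [0.014 × 13.8 / (1 × 4.041 × 0.7741^(2/3))]² = 0.00322.

S = 0.00322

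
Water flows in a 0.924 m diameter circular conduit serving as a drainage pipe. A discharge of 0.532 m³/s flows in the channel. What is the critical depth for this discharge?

At critical depth, Q² T / (g A³) = 1, i.e. A³/T = Q²/g = 0.532²/9.81 = 0.02885.
Try y = 0.509 m: A³/T = 0.05905 — over.
Try y = 0.288 m: A³/T = 0.006632 — short.
Try y = 0.422 m: A³/T = 0.02885 — ≈ 0.02885.

y_c = 0.422 m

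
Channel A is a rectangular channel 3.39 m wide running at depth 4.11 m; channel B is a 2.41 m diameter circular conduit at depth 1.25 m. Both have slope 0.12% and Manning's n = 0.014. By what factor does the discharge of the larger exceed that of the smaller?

9.09

Channel A: Flow area A = b·y = 3.39 × 4.11 = 13.93 m². Wetted perimeter P = b + 2y = 3.39 + 2×4.11 = 11.61 m. Hydraulic radius R = A/P = 13.93/11.61 = 1.2 m. Q_A = (1/0.014)·13.93·1.2^(2/3)·√0.0012 = 38.93 m³/s.
Channel B: For a circular section of diameter D = 2.41 m at depth y = 1.25 m, the central angle is θ = 2 arccos(1 − 2y/D) = 3.216 rad. Then A = (D²/8)(θ − sin θ) = 2.389 m² and P = Dθ/2 = 3.876 m. Hydraulic radius R = A/P = 2.389/3.876 = 0.6165 m. Q_B = (1/0.014)·2.389·0.6165^(2/3)·√0.0012 = 4.282 m³/s.
The larger discharge is 38.93 m³/s and the smaller is 4.282 m³/s; the ratio is 9.09.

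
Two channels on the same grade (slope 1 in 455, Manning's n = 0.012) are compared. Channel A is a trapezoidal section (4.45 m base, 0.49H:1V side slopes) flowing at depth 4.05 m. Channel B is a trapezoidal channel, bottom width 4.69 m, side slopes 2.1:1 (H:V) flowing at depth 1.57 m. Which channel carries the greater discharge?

channel A

Channel A: With bottom width b = 4.45 m and side slope z = 0.49: A = (b + zy)y = (4.45 + 0.49×4.05)×4.05 = 26.06 m²; P = b + 2y√(1+z²) = 4.45 + 2×4.05×1.114 = 13.47 m. Hydraulic radius R = A/P = 26.06/13.47 = 1.935 m. Q_A = (1/0.012)·26.06·1.935^(2/3)·√0.002198 = 158.1 m³/s.
Channel B: With bottom width b = 4.69 m and side slope z = 2.1: A = (b + zy)y = (4.69 + 2.1×1.57)×1.57 = 12.54 m²; P = b + 2y√(1+z²) = 4.69 + 2×1.57×2.326 = 11.99 m. Hydraulic radius R = A/P = 12.54/11.99 = 1.046 m. Q_B = (1/0.012)·12.54·1.046^(2/3)·√0.002198 = 50.46 m³/s.
Q_A = 158.1 m³/s vs Q_B = 50.46 m³/s, so channel A carries more.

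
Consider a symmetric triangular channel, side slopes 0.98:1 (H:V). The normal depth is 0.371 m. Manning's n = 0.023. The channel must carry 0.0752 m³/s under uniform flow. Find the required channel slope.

For a triangular section with side slope z = 0.98: A = zy² = 0.98×0.371² = 0.1349 m²; P = 2y√(1+z²) = 2×0.371×1.4 = 1.039 m.
Hydraulic radius R = A/P = 0.1349/1.039 = 0.1298 m.
From Manning's equation, S = [nQ / (1 A R^(2/3))]² = [0.023 × 0.0752 / (1 × 0.1349 × 0.1298^(2/3))]² = 0.0025.

S = 0.0025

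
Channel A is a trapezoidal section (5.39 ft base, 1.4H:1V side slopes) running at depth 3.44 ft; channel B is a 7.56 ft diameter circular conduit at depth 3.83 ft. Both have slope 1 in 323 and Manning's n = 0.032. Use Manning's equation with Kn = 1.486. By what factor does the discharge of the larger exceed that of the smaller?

Channel A: With bottom width b = 5.39 ft and side slope z = 1.4: A = (b + zy)y = (5.39 + 1.4×3.44)×3.44 = 35.11 ft²; P = b + 2y√(1+z²) = 5.39 + 2×3.44×1.72 = 17.23 ft. Hydraulic radius R = A/P = 35.11/17.23 = 2.038 ft. Q_A = (1.486/0.032)·35.11·2.038^(2/3)·√0.003096 = 145.8 ft³/s.
Channel B: For a circular section of diameter D = 7.56 ft at depth y = 3.83 ft, the central angle is θ = 2 arccos(1 − 2y/D) = 3.168 rad. Then A = (D²/8)(θ − sin θ) = 22.82 ft² and P = Dθ/2 = 11.98 ft. Hydraulic radius R = A/P = 22.82/11.98 = 1.906 ft. Q_B = (1.486/0.032)·22.82·1.906^(2/3)·√0.003096 = 90.64 ft³/s.
The larger discharge is 145.8 ft³/s and the smaller is 90.64 ft³/s; the ratio is 1.61.

1.61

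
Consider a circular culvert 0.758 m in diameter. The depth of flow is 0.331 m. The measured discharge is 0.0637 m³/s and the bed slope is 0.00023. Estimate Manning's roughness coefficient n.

For a circular section of diameter D = 0.758 m at depth y = 0.331 m, the central angle is θ = 2 arccos(1 − 2y/D) = 2.888 rad. Then A = (D²/8)(θ − sin θ) = 0.1893 m² and P = Dθ/2 = 1.094 m.
Hydraulic radius R = A/P = 0.1893/1.094 = 0.173 m.
Rearranging Manning's equation: n = (1/Q) A R^(2/3) S^(1/2) = (1/0.0637) × 0.1893 × 0.173^(2/3) × √0.00023 = 0.014.

n = 0.014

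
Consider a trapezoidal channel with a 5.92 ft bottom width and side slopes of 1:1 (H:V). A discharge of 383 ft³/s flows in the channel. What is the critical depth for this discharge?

y_c = 4.02 ft

At critical depth, Q² T / (g A³) = 1, i.e. A³/T = Q²/g = 383²/32.2 = 4556.
Try y = 5 ft: A³/T = 10220 — high.
Try y = 3.37 ft: A³/T = 2424 — low.
Try y = 4.02 ft: A³/T = 4570 — ≈ 4556.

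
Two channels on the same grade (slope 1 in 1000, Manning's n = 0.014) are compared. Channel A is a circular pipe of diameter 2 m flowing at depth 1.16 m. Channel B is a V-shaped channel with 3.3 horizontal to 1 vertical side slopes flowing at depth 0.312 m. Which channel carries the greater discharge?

channel A

Channel A: For a circular section of diameter D = 2 m at depth y = 1.16 m, the central angle is θ = 2 arccos(1 − 2y/D) = 3.463 rad. Then A = (D²/8)(θ − sin θ) = 1.889 m² and P = Dθ/2 = 3.463 m. Hydraulic radius R = A/P = 1.889/3.463 = 0.5456 m. Q_A = (1/0.014)·1.889·0.5456^(2/3)·√0.001 = 2.85 m³/s.
Channel B: For a triangular section with side slope z = 3.3: A = zy² = 3.3×0.312² = 0.3212 m²; P = 2y√(1+z²) = 2×0.312×3.448 = 2.152 m. Hydraulic radius R = A/P = 0.3212/2.152 = 0.1493 m. Q_B = (1/0.014)·0.3212·0.1493^(2/3)·√0.001 = 0.2042 m³/s.
Q_A = 2.85 m³/s vs Q_B = 0.2042 m³/s, so channel A carries more.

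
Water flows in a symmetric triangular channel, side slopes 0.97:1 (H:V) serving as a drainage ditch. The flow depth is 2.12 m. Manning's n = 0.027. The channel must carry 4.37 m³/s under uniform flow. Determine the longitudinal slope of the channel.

For a triangular section with side slope z = 0.97: A = zy² = 0.97×2.12² = 4.36 m²; P = 2y√(1+z²) = 2×2.12×1.393 = 5.907 m.
Hydraulic radius R = A/P = 4.36/5.907 = 0.738 m.
From Manning's equation, S = [nQ / (1 A R^(2/3))]² = [0.027 × 4.37 / (1 × 4.36 × 0.738^(2/3))]² = 0.0011.

S = 0.0011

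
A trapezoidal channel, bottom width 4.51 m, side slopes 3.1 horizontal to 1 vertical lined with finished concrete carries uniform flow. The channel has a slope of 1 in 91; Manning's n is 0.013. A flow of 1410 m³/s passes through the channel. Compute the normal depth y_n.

y_n = 4.79 m

Manning's equation rearranged: A R^(2/3) = nQ / (1·√S) = 0.013 × 1410 / (√0.01099) = 174.9.
Try y = 3.77 m: A R^(2/3) = 100.2 — too small.
Try y = 5.92 m: A R^(2/3) = 290.3 — too large.
Try y = 4.79 m: A R^(2/3) = 175.2 — matches.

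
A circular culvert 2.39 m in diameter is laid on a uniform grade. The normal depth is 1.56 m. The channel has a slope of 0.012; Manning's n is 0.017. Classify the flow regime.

supercritical

For a circular section of diameter D = 2.39 m at depth y = 1.56 m, the central angle is θ = 2 arccos(1 − 2y/D) = 3.762 rad. Then A = (D²/8)(θ − sin θ) = 3.102 m² and P = Dθ/2 = 4.496 m.
Hydraulic radius R = A/P = 3.102/4.496 = 0.6899 m.
V = (1/n) R^(2/3) √S = (1/0.017) × 0.6899^(2/3) × √0.012 = 5.031 m/s. Hydraulic depth D_h = A/T = 3.102/2.276 = 1.363 m.
Froude number Fr = V/√(g·D_h) = 5.031/√(9.81×1.363) = 1.38, which is greater than 1, so the flow is supercritical.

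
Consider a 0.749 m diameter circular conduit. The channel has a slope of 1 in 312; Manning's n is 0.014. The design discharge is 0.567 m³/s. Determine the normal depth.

y_n = 0.596 m

Manning's equation rearranged: A R^(2/3) = nQ / (1·√S) = 0.014 × 0.567 / (√0.003205) = 0.1402.
Try y = 0.529 m: A R^(2/3) = 0.1221 — low.
Try y = 0.596 m: A R^(2/3) = 0.1402 — matches.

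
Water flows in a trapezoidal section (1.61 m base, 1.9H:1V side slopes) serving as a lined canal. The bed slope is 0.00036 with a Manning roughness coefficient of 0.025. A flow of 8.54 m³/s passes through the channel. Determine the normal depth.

y_n = 2 m

Manning's equation rearranged: A R^(2/3) = nQ / (1·√S) = 0.025 × 8.54 / (√0.00036) = 11.25.
Trying y = 1.71 m: A R^(2/3) = 7.905 — short.
Trying y = 2.36 m: A R^(2/3) = 16.46 — over.
Trying y = 2 m: A R^(2/3) = 11.26 — matches.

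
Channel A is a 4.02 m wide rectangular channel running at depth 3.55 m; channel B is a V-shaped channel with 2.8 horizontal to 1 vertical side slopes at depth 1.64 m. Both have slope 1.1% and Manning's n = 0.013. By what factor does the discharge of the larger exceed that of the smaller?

2.66

Channel A: Flow area A = b·y = 4.02 × 3.55 = 14.27 m². Wetted perimeter P = b + 2y = 4.02 + 2×3.55 = 11.12 m. Hydraulic radius R = A/P = 14.27/11.12 = 1.283 m. Q_A = (1/0.013)·14.27·1.283^(2/3)·√0.011 = 136 m³/s.
Channel B: For a triangular section with side slope z = 2.8: A = zy² = 2.8×1.64² = 7.531 m²; P = 2y√(1+z²) = 2×1.64×2.973 = 9.752 m. Hydraulic radius R = A/P = 7.531/9.752 = 0.7722 m. Q_B = (1/0.013)·7.531·0.7722^(2/3)·√0.011 = 51.14 m³/s.
The larger discharge is 136 m³/s and the smaller is 51.14 m³/s; the ratio is 2.66.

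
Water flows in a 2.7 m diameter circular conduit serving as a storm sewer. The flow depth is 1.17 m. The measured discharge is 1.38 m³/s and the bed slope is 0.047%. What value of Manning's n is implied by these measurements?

For a circular section of diameter D = 2.7 m at depth y = 1.17 m, the central angle is θ = 2 arccos(1 − 2y/D) = 2.874 rad. Then A = (D²/8)(θ − sin θ) = 2.378 m² and P = Dθ/2 = 3.88 m.
Hydraulic radius R = A/P = 2.378/3.88 = 0.6129 m.
Rearranging Manning's equation: n = (1/Q) A R^(2/3) S^(1/2) = (1/1.38) × 2.378 × 0.6129^(2/3) × √0.00047 = 0.027.

n = 0.027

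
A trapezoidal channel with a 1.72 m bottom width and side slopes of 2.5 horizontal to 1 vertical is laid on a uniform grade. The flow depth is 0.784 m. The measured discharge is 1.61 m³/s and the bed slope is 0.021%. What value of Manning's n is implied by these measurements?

n = 0.016

With bottom width b = 1.72 m and side slope z = 2.5: A = (b + zy)y = (1.72 + 2.5×0.784)×0.784 = 2.885 m²; P = b + 2y√(1+z²) = 1.72 + 2×0.784×2.693 = 5.942 m.
Hydraulic radius R = A/P = 2.885/5.942 = 0.4855 m.
Rearranging Manning's equation: n = (1/Q) A R^(2/3) S^(1/2) = (1/1.61) × 2.885 × 0.4855^(2/3) × √0.00021 = 0.016.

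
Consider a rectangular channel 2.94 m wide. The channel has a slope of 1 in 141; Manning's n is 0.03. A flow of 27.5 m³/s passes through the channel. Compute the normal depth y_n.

Manning's equation rearranged: A R^(2/3) = nQ / (1·√S) = 0.03 × 27.5 / (√0.007092) = 9.796.
Try y = 2.24 m: A R^(2/3) = 6.082 — too small.
Try y = 4.1 m: A R^(2/3) = 12.7 — too large.
Try y = 3.3 m: A R^(2/3) = 9.812 — close enough.

y_n = 3.3 m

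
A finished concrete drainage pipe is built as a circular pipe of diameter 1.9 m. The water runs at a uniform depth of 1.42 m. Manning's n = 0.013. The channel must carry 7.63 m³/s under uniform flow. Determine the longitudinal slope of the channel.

S = 0.004

For a circular section of diameter D = 1.9 m at depth y = 1.42 m, the central angle is θ = 2 arccos(1 − 2y/D) = 4.177 rad. Then A = (D²/8)(θ − sin θ) = 2.273 m² and P = Dθ/2 = 3.968 m.
Hydraulic radius R = A/P = 2.273/3.968 = 0.5728 m.
From Manning's equation, S = [nQ / (1 A R^(2/3))]² = [0.013 × 7.63 / (1 × 2.273 × 0.5728^(2/3))]² = 0.004.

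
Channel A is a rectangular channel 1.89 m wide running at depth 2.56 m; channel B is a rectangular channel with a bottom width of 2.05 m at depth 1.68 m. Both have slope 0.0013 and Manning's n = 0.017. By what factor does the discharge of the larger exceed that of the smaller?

Channel A: Flow area A = b·y = 1.89 × 2.56 = 4.838 m². Wetted perimeter P = b + 2y = 1.89 + 2×2.56 = 7.01 m. Hydraulic radius R = A/P = 4.838/7.01 = 0.6902 m. Q_A = (1/0.017)·4.838·0.6902^(2/3)·√0.0013 = 8.015 m³/s.
Channel B: Flow area A = b·y = 2.05 × 1.68 = 3.444 m². Wetted perimeter P = b + 2y = 2.05 + 2×1.68 = 5.41 m. Hydraulic radius R = A/P = 3.444/5.41 = 0.6366 m. Q_B = (1/0.017)·3.444·0.6366^(2/3)·√0.0013 = 5.405 m³/s.
The larger discharge is 8.015 m³/s and the smaller is 5.405 m³/s; the ratio is 1.48.

1.48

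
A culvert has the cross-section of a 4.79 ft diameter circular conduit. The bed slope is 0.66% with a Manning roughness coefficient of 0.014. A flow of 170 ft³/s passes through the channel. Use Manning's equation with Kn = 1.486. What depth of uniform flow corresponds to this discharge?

Manning's equation rearranged: A R^(2/3) = nQ / (1.486·√S) = 0.014 × 170 / (1.486 × √0.0066) = 19.71.
Try y = 3.01 ft: A R^(2/3) = 14.63 — too small.
Try y = 4.41 ft: A R^(2/3) = 21.81 — too large.
Try y = 3.8 ft: A R^(2/3) = 19.7 — matches.

y_n = 3.8 ft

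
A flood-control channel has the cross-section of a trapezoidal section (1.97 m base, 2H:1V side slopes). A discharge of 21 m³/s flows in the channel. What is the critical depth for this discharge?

At critical depth, Q² T / (g A³) = 1, i.e. A³/T = Q²/g = 21²/9.81 = 44.95.
At y = 1.77 m: A³/T = 102.5 — too large.
At y = 1.2 m: A³/T = 21.3 — too small.
At y = 1.45 m: A³/T = 45.32 — close enough.

y_c = 1.45 m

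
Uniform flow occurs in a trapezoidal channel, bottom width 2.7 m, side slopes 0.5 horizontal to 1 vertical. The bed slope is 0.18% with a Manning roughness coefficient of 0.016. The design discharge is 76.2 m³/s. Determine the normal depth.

y_n = 4.23 m

Manning's equation rearranged: A R^(2/3) = nQ / (1·√S) = 0.016 × 76.2 / (√0.0018) = 28.74.
At y = 4.65 m: A R^(2/3) = 34.37 — over.
At y = 3.5 m: A R^(2/3) = 20.22 — short.
At y = 4.23 m: A R^(2/3) = 28.73 — close enough.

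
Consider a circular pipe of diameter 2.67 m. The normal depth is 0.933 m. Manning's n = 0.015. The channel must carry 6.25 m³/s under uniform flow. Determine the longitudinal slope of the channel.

For a circular section of diameter D = 2.67 m at depth y = 0.933 m, the central angle is θ = 2 arccos(1 − 2y/D) = 2.53 rad. Then A = (D²/8)(θ − sin θ) = 1.743 m² and P = Dθ/2 = 3.377 m.
Hydraulic radius R = A/P = 1.743/3.377 = 0.516 m.
From Manning's equation, S = [nQ / (1 A R^(2/3))]² = [0.015 × 6.25 / (1 × 1.743 × 0.516^(2/3))]² = 0.00699.

S = 0.00699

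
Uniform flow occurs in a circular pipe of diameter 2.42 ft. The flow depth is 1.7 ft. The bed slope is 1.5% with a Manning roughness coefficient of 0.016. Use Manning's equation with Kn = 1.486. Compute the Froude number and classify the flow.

For a circular section of diameter D = 2.42 ft at depth y = 1.7 ft, the central angle is θ = 2 arccos(1 − 2y/D) = 3.975 rad. Then A = (D²/8)(θ − sin θ) = 3.452 ft² and P = Dθ/2 = 4.81 ft.
Hydraulic radius R = A/P = 3.452/4.81 = 0.7177 ft.
V = (1.486/n) R^(2/3) √S = (1.486/0.016) × 0.7177^(2/3) × √0.015 = 9.118 ft/s. Hydraulic depth D_h = A/T = 3.452/2.213 = 1.56 ft.
Froude number Fr = V/√(g·D_h) = 9.118/√(32.2×1.56) = 1.29, which is greater than 1, so the flow is supercritical.

supercritical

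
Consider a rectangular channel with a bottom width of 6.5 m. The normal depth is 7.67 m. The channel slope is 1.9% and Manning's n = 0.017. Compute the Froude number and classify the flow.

supercritical

Flow area A = b·y = 6.5 × 7.67 = 49.85 m². Wetted perimeter P = b + 2y = 6.5 + 2×7.67 = 21.84 m.
Hydraulic radius R = A/P = 49.85/21.84 = 2.283 m.
V = (1/n) R^(2/3) √S = (1/0.017) × 2.283^(2/3) × √0.019 = 14.06 m/s. Hydraulic depth D_h = A/T = 49.85/6.5 = 7.67 m.
Froude number Fr = V/√(g·D_h) = 14.06/√(9.81×7.67) = 1.62, which is greater than 1, so the flow is supercritical.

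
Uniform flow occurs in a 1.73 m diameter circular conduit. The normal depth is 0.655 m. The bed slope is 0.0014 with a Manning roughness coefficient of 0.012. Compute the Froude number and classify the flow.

For a circular section of diameter D = 1.73 m at depth y = 0.655 m, the central angle is θ = 2 arccos(1 − 2y/D) = 2.651 rad. Then A = (D²/8)(θ − sin θ) = 0.8156 m² and P = Dθ/2 = 2.293 m.
Hydraulic radius R = A/P = 0.8156/2.293 = 0.3557 m.
V = (1/n) R^(2/3) √S = (1/0.012) × 0.3557^(2/3) × √0.0014 = 1.565 m/s. Hydraulic depth D_h = A/T = 0.8156/1.678 = 0.486 m.
Froude number Fr = V/√(g·D_h) = 1.565/√(9.81×0.486) = 0.717, which is less than 1, so the flow is subcritical.

subcritical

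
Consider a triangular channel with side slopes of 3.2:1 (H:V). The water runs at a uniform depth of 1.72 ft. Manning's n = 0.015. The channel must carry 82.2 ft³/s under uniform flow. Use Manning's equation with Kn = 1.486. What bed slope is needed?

S = 0.01

For a triangular section with side slope z = 3.2: A = zy² = 3.2×1.72² = 9.467 ft²; P = 2y√(1+z²) = 2×1.72×3.353 = 11.53 ft.
Hydraulic radius R = A/P = 9.467/11.53 = 0.8209 ft.
From Manning's equation, S = [nQ / (1.486 A R^(2/3))]² = [0.015 × 82.2 / (1.486 × 9.467 × 0.8209^(2/3))]² = 0.01.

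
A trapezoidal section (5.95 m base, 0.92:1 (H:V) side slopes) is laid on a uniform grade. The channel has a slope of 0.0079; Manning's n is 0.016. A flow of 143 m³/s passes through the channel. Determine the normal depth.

Manning's equation rearranged: A R^(2/3) = nQ / (1·√S) = 0.016 × 143 / (√0.0079) = 25.74.
At y = 2.56 m: A R^(2/3) = 29.65 — high.
At y = 2.06 m: A R^(2/3) = 20.22 — low.
At y = 2.36 m: A R^(2/3) = 25.67 — close enough.

y_n = 2.36 m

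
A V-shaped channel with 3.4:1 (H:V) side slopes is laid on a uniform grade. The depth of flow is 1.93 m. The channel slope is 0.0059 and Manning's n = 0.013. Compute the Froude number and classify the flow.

supercritical

For a triangular section with side slope z = 3.4: A = zy² = 3.4×1.93² = 12.66 m²; P = 2y√(1+z²) = 2×1.93×3.544 = 13.68 m.
Hydraulic radius R = A/P = 12.66/13.68 = 0.9258 m.
V = (1/n) R^(2/3) √S = (1/0.013) × 0.9258^(2/3) × √0.0059 = 5.613 m/s. Hydraulic depth D_h = A/T = 12.66/13.12 = 0.965 m.
Froude number Fr = V/√(g·D_h) = 5.613/√(9.81×0.965) = 1.82, which is greater than 1, so the flow is supercritical.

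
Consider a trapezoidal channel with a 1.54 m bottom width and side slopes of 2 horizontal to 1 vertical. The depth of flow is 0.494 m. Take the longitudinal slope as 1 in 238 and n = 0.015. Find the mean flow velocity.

V = 2.08 m/s

With bottom width b = 1.54 m and side slope z = 2: A = (b + zy)y = (1.54 + 2×0.494)×0.494 = 1.249 m²; P = b + 2y√(1+z²) = 1.54 + 2×0.494×2.236 = 3.749 m.
Hydraulic radius R = A/P = 1.249/3.749 = 0.3331 m.
From Manning's equation, V = (1/n) R^(2/3) S^(1/2) = (1/0.015) × 0.3331^(2/3) × 0.004202^(1/2) = 2.08 m/s.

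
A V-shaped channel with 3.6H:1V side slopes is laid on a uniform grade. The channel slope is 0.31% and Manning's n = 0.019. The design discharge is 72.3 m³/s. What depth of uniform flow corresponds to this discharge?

y_n = 2.47 m

Manning's equation rearranged: A R^(2/3) = nQ / (1·√S) = 0.019 × 72.3 / (√0.0031) = 24.67.
Trying y = 3.06 m: A R^(2/3) = 43.66 — over.
Trying y = 2.09 m: A R^(2/3) = 15.8 — short.
Trying y = 2.47 m: A R^(2/3) = 24.66 — matches.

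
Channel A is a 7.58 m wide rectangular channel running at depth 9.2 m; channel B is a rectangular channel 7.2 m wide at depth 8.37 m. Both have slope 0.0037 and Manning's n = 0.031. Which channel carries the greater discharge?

Channel A: Flow area A = b·y = 7.58 × 9.2 = 69.74 m². Wetted perimeter P = b + 2y = 7.58 + 2×9.2 = 25.98 m. Hydraulic radius R = A/P = 69.74/25.98 = 2.684 m. Q_A = (1/0.031)·69.74·2.684^(2/3)·√0.0037 = 264.3 m³/s.
Channel B: Flow area A = b·y = 7.2 × 8.37 = 60.26 m². Wetted perimeter P = b + 2y = 7.2 + 2×8.37 = 23.94 m. Hydraulic radius R = A/P = 60.26/23.94 = 2.517 m. Q_B = (1/0.031)·60.26·2.517^(2/3)·√0.0037 = 218.8 m³/s.
Q_A = 264.3 m³/s vs Q_B = 218.8 m³/s, so channel A carries more.

channel A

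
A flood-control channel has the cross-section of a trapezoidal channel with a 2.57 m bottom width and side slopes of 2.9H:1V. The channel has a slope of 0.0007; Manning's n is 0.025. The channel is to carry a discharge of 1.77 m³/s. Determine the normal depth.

Manning's equation rearranged: A R^(2/3) = nQ / (1·√S) = 0.025 × 1.77 / (√0.0007) = 1.672.
At y = 0.75 m: A R^(2/3) = 2.231 — too large.
At y = 0.523 m: A R^(2/3) = 1.101 — too small.
At y = 0.649 m: A R^(2/3) = 1.674 — ≈ 1.672.

y_n = 0.649 m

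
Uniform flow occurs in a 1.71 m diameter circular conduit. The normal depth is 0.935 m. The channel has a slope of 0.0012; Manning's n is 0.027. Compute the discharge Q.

Q = 0.97 m³/s

For a circular section of diameter D = 1.71 m at depth y = 0.935 m, the central angle is θ = 2 arccos(1 − 2y/D) = 3.329 rad. Then A = (D²/8)(θ − sin θ) = 1.285 m² and P = Dθ/2 = 2.846 m.
Hydraulic radius R = A/P = 1.285/2.846 = 0.4514 m.
Manning's equation: Q = (1/n) A R^(2/3) S^(1/2) = (1/0.027) × 1.285 × 0.4514^(2/3) × 0.0012^(1/2) = 0.97 m³/s.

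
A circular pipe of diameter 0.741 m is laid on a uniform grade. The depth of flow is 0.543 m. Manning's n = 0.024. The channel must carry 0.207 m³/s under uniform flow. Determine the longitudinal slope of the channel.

For a circular section of diameter D = 0.741 m at depth y = 0.543 m, the central angle is θ = 2 arccos(1 − 2y/D) = 4.11 rad. Then A = (D²/8)(θ − sin θ) = 0.3387 m² and P = Dθ/2 = 1.523 m.
Hydraulic radius R = A/P = 0.3387/1.523 = 0.2224 m.
From Manning's equation, S = [nQ / (1 A R^(2/3))]² = [0.024 × 0.207 / (1 × 0.3387 × 0.2224^(2/3))]² = 0.0016.

S = 0.0016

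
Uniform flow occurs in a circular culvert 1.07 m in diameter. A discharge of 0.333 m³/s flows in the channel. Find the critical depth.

y_c = 0.317 m

At critical depth, Q² T / (g A³) = 1, i.e. A³/T = Q²/g = 0.333²/9.81 = 0.0113.
Trying y = 0.273 m: A³/T = 0.006347 — too small.
Trying y = 0.375 m: A³/T = 0.02173 — too large.
Trying y = 0.317 m: A³/T = 0.01134 — close enough.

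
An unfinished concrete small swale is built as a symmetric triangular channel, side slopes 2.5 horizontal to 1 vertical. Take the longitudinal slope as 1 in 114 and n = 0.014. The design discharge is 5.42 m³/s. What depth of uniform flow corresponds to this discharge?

y_n = 0.794 m

Manning's equation rearranged: A R^(2/3) = nQ / (1·√S) = 0.014 × 5.42 / (√0.008772) = 0.8102.
Trying y = 0.872 m: A R^(2/3) = 1.04 — high.
Trying y = 0.552 m: A R^(2/3) = 0.3073 — low.
Trying y = 0.794 m: A R^(2/3) = 0.8103 — ≈ 0.8102.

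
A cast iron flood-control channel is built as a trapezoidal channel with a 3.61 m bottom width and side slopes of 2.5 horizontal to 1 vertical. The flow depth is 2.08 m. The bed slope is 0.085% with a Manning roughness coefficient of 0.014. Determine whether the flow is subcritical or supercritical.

With bottom width b = 3.61 m and side slope z = 2.5: A = (b + zy)y = (3.61 + 2.5×2.08)×2.08 = 18.32 m²; P = b + 2y√(1+z²) = 3.61 + 2×2.08×2.693 = 14.81 m.
Hydraulic radius R = A/P = 18.32/14.81 = 1.237 m.
V = (1/n) R^(2/3) √S = (1/0.014) × 1.237^(2/3) × √0.00085 = 2.4 m/s. Hydraulic depth D_h = A/T = 18.32/14.01 = 1.308 m.
Froude number Fr = V/√(g·D_h) = 2.4/√(9.81×1.308) = 0.67, which is less than 1, so the flow is subcritical.

subcritical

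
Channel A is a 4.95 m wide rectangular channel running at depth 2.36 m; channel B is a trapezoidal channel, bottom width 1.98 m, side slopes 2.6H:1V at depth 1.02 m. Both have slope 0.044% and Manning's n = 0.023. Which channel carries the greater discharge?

Channel A: Flow area A = b·y = 4.95 × 2.36 = 11.68 m². Wetted perimeter P = b + 2y = 4.95 + 2×2.36 = 9.67 m. Hydraulic radius R = A/P = 11.68/9.67 = 1.208 m. Q_A = (1/0.023)·11.68·1.208^(2/3)·√0.00044 = 12.08 m³/s.
Channel B: With bottom width b = 1.98 m and side slope z = 2.6: A = (b + zy)y = (1.98 + 2.6×1.02)×1.02 = 4.725 m²; P = b + 2y√(1+z²) = 1.98 + 2×1.02×2.786 = 7.663 m. Hydraulic radius R = A/P = 4.725/7.663 = 0.6166 m. Q_B = (1/0.023)·4.725·0.6166^(2/3)·√0.00044 = 3.121 m³/s.
Q_A = 12.08 m³/s vs Q_B = 3.121 m³/s, so channel A carries more.

channel A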